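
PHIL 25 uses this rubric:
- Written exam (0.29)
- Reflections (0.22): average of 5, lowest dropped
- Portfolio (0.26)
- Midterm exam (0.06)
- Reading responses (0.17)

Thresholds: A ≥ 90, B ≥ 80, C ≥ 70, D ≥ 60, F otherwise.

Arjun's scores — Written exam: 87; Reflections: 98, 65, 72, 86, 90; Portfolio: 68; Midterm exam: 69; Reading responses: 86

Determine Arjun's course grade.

Reflections: drop 65 → average of remaining 4 = 346/4 = 86.5
Weighted total:
  Written exam 87 × 0.29 = 25.23
  Reflections 86.5 × 0.22 = 19.03
  Portfolio 68 × 0.26 = 17.68
  Midterm exam 69 × 0.06 = 4.14
  Reading responses 86 × 0.17 = 14.62
Sum = 80.7
80.7 is ≥ 80 and < 90 → B

B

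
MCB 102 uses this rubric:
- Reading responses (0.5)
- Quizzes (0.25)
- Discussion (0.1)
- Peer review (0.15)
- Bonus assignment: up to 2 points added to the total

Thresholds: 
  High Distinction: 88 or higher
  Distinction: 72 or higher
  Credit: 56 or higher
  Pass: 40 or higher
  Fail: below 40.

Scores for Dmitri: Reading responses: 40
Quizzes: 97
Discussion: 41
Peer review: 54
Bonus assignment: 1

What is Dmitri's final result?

Weighted total:
  Reading responses 40 × 0.5 = 20
  Quizzes 97 × 0.25 = 24.25
  Discussion 41 × 0.1 = 4.1
  Peer review 54 × 0.15 = 8.1
Sum = 56.45
Bonus assignment: 56.45 + 1 = 57.45
57.45 is ≥ 56 and < 72 → Credit

Credit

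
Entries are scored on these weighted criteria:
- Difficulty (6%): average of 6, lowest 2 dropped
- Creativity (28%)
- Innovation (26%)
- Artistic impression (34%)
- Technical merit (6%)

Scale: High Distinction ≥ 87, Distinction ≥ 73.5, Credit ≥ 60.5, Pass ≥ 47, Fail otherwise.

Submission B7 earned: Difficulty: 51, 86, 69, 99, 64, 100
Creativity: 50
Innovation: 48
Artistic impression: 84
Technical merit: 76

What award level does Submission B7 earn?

Credit

Difficulty: drop 51, 64 → average of remaining 4 = 354/4 = 88.5
Weighted total:
  Difficulty 88.5 × 0.06 = 5.31
  Creativity 50 × 0.28 = 14
  Innovation 48 × 0.26 = 12.48
  Artistic impression 84 × 0.34 = 28.56
  Technical merit 76 × 0.06 = 4.56
Sum = 64.91
64.91 is ≥ 60.5 and < 73.5 → Credit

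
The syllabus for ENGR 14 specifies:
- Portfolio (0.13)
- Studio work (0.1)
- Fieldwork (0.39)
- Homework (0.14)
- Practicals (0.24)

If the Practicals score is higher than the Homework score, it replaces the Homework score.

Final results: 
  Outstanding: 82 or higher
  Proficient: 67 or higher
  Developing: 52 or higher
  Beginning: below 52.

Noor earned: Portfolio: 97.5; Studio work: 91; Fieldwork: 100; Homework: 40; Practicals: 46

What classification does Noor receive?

Practicals (46) > Homework (40), so Homework counts as 46.
Weighted total:
  Portfolio 97.5 × 0.13 = 12.675
  Studio work 91 × 0.1 = 9.1
  Fieldwork 100 × 0.39 = 39
  Homework 46 × 0.14 = 6.44
  Practicals 46 × 0.24 = 11.04
Sum = 78.255
78.255 is ≥ 67 and < 82 → Proficient

Proficient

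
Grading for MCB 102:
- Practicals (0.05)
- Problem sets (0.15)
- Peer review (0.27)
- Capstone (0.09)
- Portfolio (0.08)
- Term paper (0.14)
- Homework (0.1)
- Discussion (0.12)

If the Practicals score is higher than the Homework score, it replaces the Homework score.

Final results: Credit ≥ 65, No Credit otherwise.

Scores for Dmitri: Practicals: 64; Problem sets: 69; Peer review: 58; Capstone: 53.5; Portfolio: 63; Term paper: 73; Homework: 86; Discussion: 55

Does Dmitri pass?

No Credit

Practicals (64) ≤ Homework (86), so Homework stays at 86.
Weighted total:
  Practicals 64 × 0.05 = 3.2
  Problem sets 69 × 0.15 = 10.35
  Peer review 58 × 0.27 = 15.66
  Capstone 53.5 × 0.09 = 4.815
  Portfolio 63 × 0.08 = 5.04
  Term paper 73 × 0.14 = 10.22
  Homework 86 × 0.1 = 8.6
  Discussion 55 × 0.12 = 6.6
Sum = 64.485
64.485 < 65 → No Credit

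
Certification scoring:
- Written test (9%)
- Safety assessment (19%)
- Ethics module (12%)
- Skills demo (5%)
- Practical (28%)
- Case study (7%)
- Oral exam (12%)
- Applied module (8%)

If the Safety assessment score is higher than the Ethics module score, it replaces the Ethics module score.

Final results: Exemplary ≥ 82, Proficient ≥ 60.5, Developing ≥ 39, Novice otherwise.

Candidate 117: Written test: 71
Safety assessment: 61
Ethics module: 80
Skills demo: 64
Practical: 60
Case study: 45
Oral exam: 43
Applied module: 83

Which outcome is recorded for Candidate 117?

Safety assessment (61) ≤ Ethics module (80), so Ethics module stays at 80.
Weighted total:
  Written test 71 × 0.09 = 6.39
  Safety assessment 61 × 0.19 = 11.59
  Ethics module 80 × 0.12 = 9.6
  Skills demo 64 × 0.05 = 3.2
  Practical 60 × 0.28 = 16.8
  Case study 45 × 0.07 = 3.15
  Oral exam 43 × 0.12 = 5.16
  Applied module 83 × 0.08 = 6.64
Sum = 62.53
62.53 is ≥ 60.5 and < 82 → Proficient

Proficient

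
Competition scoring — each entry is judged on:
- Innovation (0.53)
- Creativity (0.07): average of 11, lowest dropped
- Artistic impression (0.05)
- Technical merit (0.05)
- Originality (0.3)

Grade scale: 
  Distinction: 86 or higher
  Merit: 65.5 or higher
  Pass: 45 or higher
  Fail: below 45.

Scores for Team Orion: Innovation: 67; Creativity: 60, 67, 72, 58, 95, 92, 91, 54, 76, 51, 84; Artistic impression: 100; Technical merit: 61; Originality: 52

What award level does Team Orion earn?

Pass

Creativity: drop 51 → average of remaining 10 = 749/10 = 74.9
Weighted total:
  Innovation 67 × 0.53 = 35.51
  Creativity 74.9 × 0.07 = 5.243
  Artistic impression 100 × 0.05 = 5
  Technical merit 61 × 0.05 = 3.05
  Originality 52 × 0.3 = 15.6
Sum = 64.403
64.403 is ≥ 45 and < 65.5 → Pass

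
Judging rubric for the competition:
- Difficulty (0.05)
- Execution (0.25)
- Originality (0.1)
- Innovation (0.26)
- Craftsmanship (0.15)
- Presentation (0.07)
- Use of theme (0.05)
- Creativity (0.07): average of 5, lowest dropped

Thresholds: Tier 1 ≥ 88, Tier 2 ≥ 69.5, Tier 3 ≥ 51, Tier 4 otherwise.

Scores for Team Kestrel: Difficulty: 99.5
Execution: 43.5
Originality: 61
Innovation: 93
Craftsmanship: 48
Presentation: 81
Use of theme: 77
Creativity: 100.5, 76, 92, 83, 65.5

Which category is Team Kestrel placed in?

Tier 3

Creativity: drop 65.5 → average of remaining 4 = 351.5/4 = 87.875
Weighted total:
  Difficulty 99.5 × 0.05 = 4.975
  Execution 43.5 × 0.25 = 10.875
  Originality 61 × 0.1 = 6.1
  Innovation 93 × 0.26 = 24.18
  Craftsmanship 48 × 0.15 = 7.2
  Presentation 81 × 0.07 = 5.67
  Use of theme 77 × 0.05 = 3.85
  Creativity 87.875 × 0.07 = 6.15125
Sum = 69.00125
69.00125 is ≥ 51 and < 69.5 → Tier 3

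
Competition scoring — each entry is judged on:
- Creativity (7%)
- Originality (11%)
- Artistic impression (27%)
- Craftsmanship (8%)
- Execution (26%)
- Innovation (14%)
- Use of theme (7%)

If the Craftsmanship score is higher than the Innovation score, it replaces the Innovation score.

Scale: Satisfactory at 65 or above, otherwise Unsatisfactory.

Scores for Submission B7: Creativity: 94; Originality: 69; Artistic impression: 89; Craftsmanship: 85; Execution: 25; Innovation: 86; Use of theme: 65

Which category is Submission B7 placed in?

Craftsmanship (85) ≤ Innovation (86), so Innovation stays at 86.
Weighted total:
  Creativity 94 × 0.07 = 6.58
  Originality 69 × 0.11 = 7.59
  Artistic impression 89 × 0.27 = 24.03
  Craftsmanship 85 × 0.08 = 6.8
  Execution 25 × 0.26 = 6.5
  Innovation 86 × 0.14 = 12.04
  Use of theme 65 × 0.07 = 4.55
Sum = 68.09
68.09 ≥ 65 → Satisfactory

Satisfactory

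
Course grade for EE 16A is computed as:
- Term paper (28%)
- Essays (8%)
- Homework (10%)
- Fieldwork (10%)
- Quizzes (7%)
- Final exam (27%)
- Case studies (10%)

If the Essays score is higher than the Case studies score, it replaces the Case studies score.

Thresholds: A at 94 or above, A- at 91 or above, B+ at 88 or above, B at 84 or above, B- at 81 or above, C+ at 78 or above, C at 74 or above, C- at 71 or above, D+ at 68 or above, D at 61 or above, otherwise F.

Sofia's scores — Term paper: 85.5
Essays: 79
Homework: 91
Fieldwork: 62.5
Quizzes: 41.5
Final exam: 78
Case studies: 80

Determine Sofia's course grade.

Essays (79) ≤ Case studies (80), so Case studies stays at 80.
Weighted total:
  Term paper 85.5 × 0.28 = 23.94
  Essays 79 × 0.08 = 6.32
  Homework 91 × 0.1 = 9.1
  Fieldwork 62.5 × 0.1 = 6.25
  Quizzes 41.5 × 0.07 = 2.905
  Final exam 78 × 0.27 = 21.06
  Case studies 80 × 0.1 = 8
Sum = 77.575
77.575 is ≥ 74 and < 78 → C

C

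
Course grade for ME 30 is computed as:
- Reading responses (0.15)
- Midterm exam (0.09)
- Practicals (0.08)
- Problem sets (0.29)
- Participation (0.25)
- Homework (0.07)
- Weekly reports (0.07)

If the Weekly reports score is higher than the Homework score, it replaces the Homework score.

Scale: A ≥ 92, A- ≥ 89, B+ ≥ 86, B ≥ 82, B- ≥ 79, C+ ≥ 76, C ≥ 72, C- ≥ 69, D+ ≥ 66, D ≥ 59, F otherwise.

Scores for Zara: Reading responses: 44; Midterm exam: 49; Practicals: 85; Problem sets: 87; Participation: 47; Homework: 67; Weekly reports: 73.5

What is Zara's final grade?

Weekly reports (73.5) > Homework (67), so Homework counts as 73.5.
Weighted total:
  Reading responses 44 × 0.15 = 6.6
  Midterm exam 49 × 0.09 = 4.41
  Practicals 85 × 0.08 = 6.8
  Problem sets 87 × 0.29 = 25.23
  Participation 47 × 0.25 = 11.75
  Homework 73.5 × 0.07 = 5.145
  Weekly reports 73.5 × 0.07 = 5.145
Sum = 65.08
65.08 is ≥ 59 and < 66 → D

D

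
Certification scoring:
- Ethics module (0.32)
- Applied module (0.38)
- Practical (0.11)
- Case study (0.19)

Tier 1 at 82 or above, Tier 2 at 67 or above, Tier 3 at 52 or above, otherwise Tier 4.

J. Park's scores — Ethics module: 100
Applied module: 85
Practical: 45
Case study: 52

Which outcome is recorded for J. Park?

Tier 2

Weighted total:
  Ethics module 100 × 0.32 = 32
  Applied module 85 × 0.38 = 32.3
  Practical 45 × 0.11 = 4.95
  Case study 52 × 0.19 = 9.88
Sum = 79.13
79.13 is ≥ 67 and < 82 → Tier 2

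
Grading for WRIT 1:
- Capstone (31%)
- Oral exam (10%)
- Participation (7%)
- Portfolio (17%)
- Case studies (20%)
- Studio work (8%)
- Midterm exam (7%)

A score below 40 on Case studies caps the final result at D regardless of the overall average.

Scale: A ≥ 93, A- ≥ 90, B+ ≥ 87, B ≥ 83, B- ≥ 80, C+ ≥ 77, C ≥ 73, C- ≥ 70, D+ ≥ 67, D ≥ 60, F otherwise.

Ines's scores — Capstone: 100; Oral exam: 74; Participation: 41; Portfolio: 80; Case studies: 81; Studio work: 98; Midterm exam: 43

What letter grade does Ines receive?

Case studies score 81 ≥ 40: minimum met.
Weighted total:
  Capstone 100 × 0.31 = 31
  Oral exam 74 × 0.1 = 7.4
  Participation 41 × 0.07 = 2.87
  Portfolio 80 × 0.17 = 13.6
  Case studies 81 × 0.2 = 16.2
  Studio work 98 × 0.08 = 7.84
  Midterm exam 43 × 0.07 = 3.01
Sum = 81.92
81.92 is ≥ 80 and < 83 → B-

B-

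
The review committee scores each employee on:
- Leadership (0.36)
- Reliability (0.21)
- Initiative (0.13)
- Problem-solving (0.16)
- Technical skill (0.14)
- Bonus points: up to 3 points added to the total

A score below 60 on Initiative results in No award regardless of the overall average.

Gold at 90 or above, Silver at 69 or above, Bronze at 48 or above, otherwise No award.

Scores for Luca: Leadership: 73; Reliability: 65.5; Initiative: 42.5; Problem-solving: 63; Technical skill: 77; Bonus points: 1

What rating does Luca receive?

No award

Initiative score 42.5 < 60: minimum not met.
Weighted total:
  Leadership 73 × 0.36 = 26.28
  Reliability 65.5 × 0.21 = 13.755
  Initiative 42.5 × 0.13 = 5.525
  Problem-solving 63 × 0.16 = 10.08
  Technical skill 77 × 0.14 = 10.78
Sum = 66.42
Bonus points: 66.42 + 1 = 67.42
Because the Initiative minimum was not met, the result is No award.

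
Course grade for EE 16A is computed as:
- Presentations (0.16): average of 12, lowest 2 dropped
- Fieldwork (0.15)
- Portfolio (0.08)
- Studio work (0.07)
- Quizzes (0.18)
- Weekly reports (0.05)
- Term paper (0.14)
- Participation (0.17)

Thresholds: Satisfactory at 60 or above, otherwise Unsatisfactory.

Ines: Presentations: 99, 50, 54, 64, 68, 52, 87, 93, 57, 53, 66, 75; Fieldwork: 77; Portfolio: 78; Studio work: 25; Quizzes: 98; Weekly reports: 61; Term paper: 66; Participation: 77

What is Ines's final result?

Presentations: drop 50, 52 → average of remaining 10 = 716/10 = 71.6
Weighted total:
  Presentations 71.6 × 0.16 = 11.456
  Fieldwork 77 × 0.15 = 11.55
  Portfolio 78 × 0.08 = 6.24
  Studio work 25 × 0.07 = 1.75
  Quizzes 98 × 0.18 = 17.64
  Weekly reports 61 × 0.05 = 3.05
  Term paper 66 × 0.14 = 9.24
  Participation 77 × 0.17 = 13.09
Sum = 74.016
74.016 ≥ 60 → Satisfactory

Satisfactory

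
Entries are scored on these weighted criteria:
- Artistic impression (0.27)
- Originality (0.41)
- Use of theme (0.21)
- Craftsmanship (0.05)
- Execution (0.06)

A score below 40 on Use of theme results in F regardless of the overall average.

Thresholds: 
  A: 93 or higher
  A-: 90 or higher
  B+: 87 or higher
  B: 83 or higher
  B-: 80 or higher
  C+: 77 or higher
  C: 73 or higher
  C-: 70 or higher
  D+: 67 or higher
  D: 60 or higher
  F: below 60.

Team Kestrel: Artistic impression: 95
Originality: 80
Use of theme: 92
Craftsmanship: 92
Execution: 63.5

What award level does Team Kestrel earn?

Use of theme score 92 ≥ 40: minimum met.
Weighted total:
  Artistic impression 95 × 0.27 = 25.65
  Originality 80 × 0.41 = 32.8
  Use of theme 92 × 0.21 = 19.32
  Craftsmanship 92 × 0.05 = 4.6
  Execution 63.5 × 0.06 = 3.81
Sum = 86.18
86.18 is ≥ 83 and < 87 → B

B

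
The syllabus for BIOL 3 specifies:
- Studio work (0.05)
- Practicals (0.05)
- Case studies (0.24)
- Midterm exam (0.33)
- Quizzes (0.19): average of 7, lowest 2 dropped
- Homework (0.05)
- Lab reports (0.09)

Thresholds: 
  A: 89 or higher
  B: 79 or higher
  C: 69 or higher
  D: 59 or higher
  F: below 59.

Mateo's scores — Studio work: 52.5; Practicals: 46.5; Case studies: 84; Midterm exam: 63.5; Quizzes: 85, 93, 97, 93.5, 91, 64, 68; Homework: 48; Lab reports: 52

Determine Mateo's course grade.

Quizzes: drop 64, 68 → average of remaining 5 = 459.5/5 = 91.9
Weighted total:
  Studio work 52.5 × 0.05 = 2.625
  Practicals 46.5 × 0.05 = 2.325
  Case studies 84 × 0.24 = 20.16
  Midterm exam 63.5 × 0.33 = 20.955
  Quizzes 91.9 × 0.19 = 17.461
  Homework 48 × 0.05 = 2.4
  Lab reports 52 × 0.09 = 4.68
Sum = 70.606
70.606 is ≥ 69 and < 79 → C

C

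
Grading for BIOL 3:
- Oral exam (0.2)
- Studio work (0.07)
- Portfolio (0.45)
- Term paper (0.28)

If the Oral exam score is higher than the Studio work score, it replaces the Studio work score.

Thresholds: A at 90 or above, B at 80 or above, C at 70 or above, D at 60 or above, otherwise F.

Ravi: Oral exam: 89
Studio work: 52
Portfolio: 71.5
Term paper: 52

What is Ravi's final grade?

C

Oral exam (89) > Studio work (52), so Studio work counts as 89.
Weighted total:
  Oral exam 89 × 0.2 = 17.8
  Studio work 89 × 0.07 = 6.23
  Portfolio 71.5 × 0.45 = 32.175
  Term paper 52 × 0.28 = 14.56
Sum = 70.765
70.765 is ≥ 70 and < 80 → C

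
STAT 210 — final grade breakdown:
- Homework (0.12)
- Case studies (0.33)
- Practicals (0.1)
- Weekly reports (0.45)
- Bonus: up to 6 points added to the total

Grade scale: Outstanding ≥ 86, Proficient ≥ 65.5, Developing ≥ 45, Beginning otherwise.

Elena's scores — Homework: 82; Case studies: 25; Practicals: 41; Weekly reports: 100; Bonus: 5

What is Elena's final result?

Proficient

Weighted total:
  Homework 82 × 0.12 = 9.84
  Case studies 25 × 0.33 = 8.25
  Practicals 41 × 0.1 = 4.1
  Weekly reports 100 × 0.45 = 45
Sum = 67.19
Bonus: 67.19 + 5 = 72.19
72.19 is ≥ 65.5 and < 86 → Proficient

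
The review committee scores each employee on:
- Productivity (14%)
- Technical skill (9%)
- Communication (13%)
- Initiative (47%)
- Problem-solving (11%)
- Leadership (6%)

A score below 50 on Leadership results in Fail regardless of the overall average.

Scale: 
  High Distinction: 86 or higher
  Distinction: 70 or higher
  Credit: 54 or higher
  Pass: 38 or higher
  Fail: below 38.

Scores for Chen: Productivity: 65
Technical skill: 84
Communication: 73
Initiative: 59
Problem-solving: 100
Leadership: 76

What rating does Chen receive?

Credit

Leadership score 76 ≥ 50: minimum met.
Weighted total:
  Productivity 65 × 0.14 = 9.1
  Technical skill 84 × 0.09 = 7.56
  Communication 73 × 0.13 = 9.49
  Initiative 59 × 0.47 = 27.73
  Problem-solving 100 × 0.11 = 11
  Leadership 76 × 0.06 = 4.56
Sum = 69.44
69.44 is ≥ 54 and < 70 → Credit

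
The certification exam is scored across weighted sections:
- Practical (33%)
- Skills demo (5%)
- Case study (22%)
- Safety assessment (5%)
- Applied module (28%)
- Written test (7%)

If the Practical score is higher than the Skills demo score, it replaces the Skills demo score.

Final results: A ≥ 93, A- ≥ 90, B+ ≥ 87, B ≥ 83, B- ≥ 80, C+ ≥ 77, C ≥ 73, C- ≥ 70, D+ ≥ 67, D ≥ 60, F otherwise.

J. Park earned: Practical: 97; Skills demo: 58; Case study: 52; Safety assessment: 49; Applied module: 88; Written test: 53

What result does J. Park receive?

C+

Practical (97) > Skills demo (58), so Skills demo counts as 97.
Weighted total:
  Practical 97 × 0.33 = 32.01
  Skills demo 97 × 0.05 = 4.85
  Case study 52 × 0.22 = 11.44
  Safety assessment 49 × 0.05 = 2.45
  Applied module 88 × 0.28 = 24.64
  Written test 53 × 0.07 = 3.71
Sum = 79.1
79.1 is ≥ 77 and < 80 → C+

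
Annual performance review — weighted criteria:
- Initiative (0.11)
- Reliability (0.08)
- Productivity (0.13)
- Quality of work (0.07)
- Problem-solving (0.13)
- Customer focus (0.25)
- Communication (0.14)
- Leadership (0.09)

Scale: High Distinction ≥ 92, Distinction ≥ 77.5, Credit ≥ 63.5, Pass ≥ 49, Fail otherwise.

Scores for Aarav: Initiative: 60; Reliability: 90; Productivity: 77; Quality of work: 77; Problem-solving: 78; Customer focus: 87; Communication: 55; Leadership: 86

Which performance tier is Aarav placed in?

Credit

Weighted total:
  Initiative 60 × 0.11 = 6.6
  Reliability 90 × 0.08 = 7.2
  Productivity 77 × 0.13 = 10.01
  Quality of work 77 × 0.07 = 5.39
  Problem-solving 78 × 0.13 = 10.14
  Customer focus 87 × 0.25 = 21.75
  Communication 55 × 0.14 = 7.7
  Leadership 86 × 0.09 = 7.74
Sum = 76.53
76.53 is ≥ 63.5 and < 77.5 → Credit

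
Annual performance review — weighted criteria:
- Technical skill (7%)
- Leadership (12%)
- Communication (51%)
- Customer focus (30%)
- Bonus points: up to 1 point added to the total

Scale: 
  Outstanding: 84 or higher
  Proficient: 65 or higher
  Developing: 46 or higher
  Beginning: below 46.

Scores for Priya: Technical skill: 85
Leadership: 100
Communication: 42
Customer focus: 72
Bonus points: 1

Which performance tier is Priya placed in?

Developing

Weighted total:
  Technical skill 85 × 0.07 = 5.95
  Leadership 100 × 0.12 = 12
  Communication 42 × 0.51 = 21.42
  Customer focus 72 × 0.3 = 21.6
Sum = 60.97
Bonus points: 60.97 + 1 = 61.97
61.97 is ≥ 46 and < 65 → Developing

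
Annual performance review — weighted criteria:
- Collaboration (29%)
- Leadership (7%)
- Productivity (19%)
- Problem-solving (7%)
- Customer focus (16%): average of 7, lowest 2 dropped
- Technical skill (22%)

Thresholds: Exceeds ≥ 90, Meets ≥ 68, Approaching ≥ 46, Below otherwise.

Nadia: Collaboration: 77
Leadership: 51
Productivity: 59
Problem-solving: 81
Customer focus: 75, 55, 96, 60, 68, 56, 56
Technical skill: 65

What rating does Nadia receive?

Customer focus: drop 55, 56 → average of remaining 5 = 355/5 = 71
Weighted total:
  Collaboration 77 × 0.29 = 22.33
  Leadership 51 × 0.07 = 3.57
  Productivity 59 × 0.19 = 11.21
  Problem-solving 81 × 0.07 = 5.67
  Customer focus 71 × 0.16 = 11.36
  Technical skill 65 × 0.22 = 14.3
Sum = 68.44
68.44 is ≥ 68 and < 90 → Meets

Meets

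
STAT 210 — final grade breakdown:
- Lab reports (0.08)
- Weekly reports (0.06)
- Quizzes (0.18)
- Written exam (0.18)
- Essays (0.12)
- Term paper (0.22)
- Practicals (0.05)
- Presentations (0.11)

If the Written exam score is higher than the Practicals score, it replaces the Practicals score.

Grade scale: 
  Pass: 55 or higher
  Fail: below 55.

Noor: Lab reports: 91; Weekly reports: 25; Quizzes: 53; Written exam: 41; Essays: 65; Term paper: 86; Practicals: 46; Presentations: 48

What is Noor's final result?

Pass

Written exam (41) ≤ Practicals (46), so Practicals stays at 46.
Weighted total:
  Lab reports 91 × 0.08 = 7.28
  Weekly reports 25 × 0.06 = 1.5
  Quizzes 53 × 0.18 = 9.54
  Written exam 41 × 0.18 = 7.38
  Essays 65 × 0.12 = 7.8
  Term paper 86 × 0.22 = 18.92
  Practicals 46 × 0.05 = 2.3
  Presentations 48 × 0.11 = 5.28
Sum = 60
60 ≥ 55 → Pass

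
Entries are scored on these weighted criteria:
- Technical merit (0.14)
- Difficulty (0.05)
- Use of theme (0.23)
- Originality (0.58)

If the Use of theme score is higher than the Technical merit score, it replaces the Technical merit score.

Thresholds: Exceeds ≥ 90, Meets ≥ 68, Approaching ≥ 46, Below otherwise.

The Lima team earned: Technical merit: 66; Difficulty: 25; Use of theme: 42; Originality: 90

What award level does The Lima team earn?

Meets

Use of theme (42) ≤ Technical merit (66), so Technical merit stays at 66.
Weighted total:
  Technical merit 66 × 0.14 = 9.24
  Difficulty 25 × 0.05 = 1.25
  Use of theme 42 × 0.23 = 9.66
  Originality 90 × 0.58 = 52.2
Sum = 72.35
72.35 is ≥ 68 and < 90 → Meets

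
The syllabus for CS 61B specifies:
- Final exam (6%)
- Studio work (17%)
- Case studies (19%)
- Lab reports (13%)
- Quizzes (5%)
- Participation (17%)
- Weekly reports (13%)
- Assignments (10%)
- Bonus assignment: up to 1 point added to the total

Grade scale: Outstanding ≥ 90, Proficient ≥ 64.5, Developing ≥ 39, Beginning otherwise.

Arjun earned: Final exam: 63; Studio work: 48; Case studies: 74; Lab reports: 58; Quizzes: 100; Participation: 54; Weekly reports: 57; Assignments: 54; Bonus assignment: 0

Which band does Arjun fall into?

Developing

Weighted total:
  Final exam 63 × 0.06 = 3.78
  Studio work 48 × 0.17 = 8.16
  Case studies 74 × 0.19 = 14.06
  Lab reports 58 × 0.13 = 7.54
  Quizzes 100 × 0.05 = 5
  Participation 54 × 0.17 = 9.18
  Weekly reports 57 × 0.13 = 7.41
  Assignments 54 × 0.1 = 5.4
Sum = 60.53
Bonus assignment: 60.53 + 0 = 60.53
60.53 is ≥ 39 and < 64.5 → Developing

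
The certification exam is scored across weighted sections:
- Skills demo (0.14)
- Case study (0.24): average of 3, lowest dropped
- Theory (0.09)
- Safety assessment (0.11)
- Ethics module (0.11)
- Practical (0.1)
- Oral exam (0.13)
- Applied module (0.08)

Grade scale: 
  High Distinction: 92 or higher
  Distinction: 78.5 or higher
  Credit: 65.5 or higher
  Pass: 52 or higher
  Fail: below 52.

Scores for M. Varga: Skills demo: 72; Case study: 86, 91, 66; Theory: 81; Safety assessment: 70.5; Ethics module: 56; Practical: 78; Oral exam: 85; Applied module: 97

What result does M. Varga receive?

Case study: drop 66 → average of remaining 2 = 177/2 = 88.5
Weighted total:
  Skills demo 72 × 0.14 = 10.08
  Case study 88.5 × 0.24 = 21.24
  Theory 81 × 0.09 = 7.29
  Safety assessment 70.5 × 0.11 = 7.755
  Ethics module 56 × 0.11 = 6.16
  Practical 78 × 0.1 = 7.8
  Oral exam 85 × 0.13 = 11.05
  Applied module 97 × 0.08 = 7.76
Sum = 79.135
79.135 is ≥ 78.5 and < 92 → Distinction

Distinction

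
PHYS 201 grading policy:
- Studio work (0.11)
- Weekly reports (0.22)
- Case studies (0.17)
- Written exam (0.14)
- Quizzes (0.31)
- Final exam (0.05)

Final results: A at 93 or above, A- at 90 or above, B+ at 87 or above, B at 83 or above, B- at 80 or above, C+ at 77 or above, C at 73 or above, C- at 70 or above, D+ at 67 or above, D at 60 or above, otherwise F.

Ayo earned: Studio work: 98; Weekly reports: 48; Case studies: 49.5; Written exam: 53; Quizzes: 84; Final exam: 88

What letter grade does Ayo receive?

D+

Weighted total:
  Studio work 98 × 0.11 = 10.78
  Weekly reports 48 × 0.22 = 10.56
  Case studies 49.5 × 0.17 = 8.415
  Written exam 53 × 0.14 = 7.42
  Quizzes 84 × 0.31 = 26.04
  Final exam 88 × 0.05 = 4.4
Sum = 67.615
67.615 is ≥ 67 and < 70 → D+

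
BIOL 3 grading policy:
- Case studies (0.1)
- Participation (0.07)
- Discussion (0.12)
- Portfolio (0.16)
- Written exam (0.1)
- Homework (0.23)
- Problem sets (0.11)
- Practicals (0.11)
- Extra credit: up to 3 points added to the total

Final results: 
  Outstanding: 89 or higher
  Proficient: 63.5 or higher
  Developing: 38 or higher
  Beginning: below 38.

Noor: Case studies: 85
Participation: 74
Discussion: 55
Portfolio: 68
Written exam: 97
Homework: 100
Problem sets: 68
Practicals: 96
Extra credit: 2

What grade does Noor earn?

Weighted total:
  Case studies 85 × 0.1 = 8.5
  Participation 74 × 0.07 = 5.18
  Discussion 55 × 0.12 = 6.6
  Portfolio 68 × 0.16 = 10.88
  Written exam 97 × 0.1 = 9.7
  Homework 100 × 0.23 = 23
  Problem sets 68 × 0.11 = 7.48
  Practicals 96 × 0.11 = 10.56
Sum = 81.9
Extra credit: 81.9 + 2 = 83.9
83.9 is ≥ 63.5 and < 89 → Proficient

Proficient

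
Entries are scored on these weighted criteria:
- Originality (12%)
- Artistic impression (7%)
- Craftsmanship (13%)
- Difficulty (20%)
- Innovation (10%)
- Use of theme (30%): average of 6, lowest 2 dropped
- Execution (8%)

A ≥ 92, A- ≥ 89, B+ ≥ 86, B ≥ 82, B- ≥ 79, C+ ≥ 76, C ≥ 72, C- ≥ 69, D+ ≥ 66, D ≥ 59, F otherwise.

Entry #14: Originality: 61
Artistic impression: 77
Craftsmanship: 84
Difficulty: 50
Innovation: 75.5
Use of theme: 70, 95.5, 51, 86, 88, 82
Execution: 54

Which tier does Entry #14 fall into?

Use of theme: drop 51, 70 → average of remaining 4 = 351.5/4 = 87.875
Weighted total:
  Originality 61 × 0.12 = 7.32
  Artistic impression 77 × 0.07 = 5.39
  Craftsmanship 84 × 0.13 = 10.92
  Difficulty 50 × 0.2 = 10
  Innovation 75.5 × 0.1 = 7.55
  Use of theme 87.875 × 0.3 = 26.3625
  Execution 54 × 0.08 = 4.32
Sum = 71.8625
71.8625 is ≥ 69 and < 72 → C-

C-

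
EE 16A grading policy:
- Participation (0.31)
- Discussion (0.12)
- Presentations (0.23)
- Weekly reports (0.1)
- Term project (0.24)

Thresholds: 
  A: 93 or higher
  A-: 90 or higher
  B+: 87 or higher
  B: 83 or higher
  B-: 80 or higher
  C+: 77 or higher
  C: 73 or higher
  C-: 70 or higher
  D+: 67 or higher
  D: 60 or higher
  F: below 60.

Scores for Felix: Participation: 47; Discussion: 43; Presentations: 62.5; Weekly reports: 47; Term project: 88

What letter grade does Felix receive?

Weighted total:
  Participation 47 × 0.31 = 14.57
  Discussion 43 × 0.12 = 5.16
  Presentations 62.5 × 0.23 = 14.375
  Weekly reports 47 × 0.1 = 4.7
  Term project 88 × 0.24 = 21.12
Sum = 59.925
59.925 < 60 → F

F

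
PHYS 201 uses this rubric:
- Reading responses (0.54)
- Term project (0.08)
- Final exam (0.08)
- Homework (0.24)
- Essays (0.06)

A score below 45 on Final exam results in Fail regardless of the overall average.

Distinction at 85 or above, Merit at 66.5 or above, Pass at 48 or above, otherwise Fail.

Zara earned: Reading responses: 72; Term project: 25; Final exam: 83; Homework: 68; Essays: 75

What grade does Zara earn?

Final exam score 83 ≥ 45: minimum met.
Weighted total:
  Reading responses 72 × 0.54 = 38.88
  Term project 25 × 0.08 = 2
  Final exam 83 × 0.08 = 6.64
  Homework 68 × 0.24 = 16.32
  Essays 75 × 0.06 = 4.5
Sum = 68.34
68.34 is ≥ 66.5 and < 85 → Merit

Merit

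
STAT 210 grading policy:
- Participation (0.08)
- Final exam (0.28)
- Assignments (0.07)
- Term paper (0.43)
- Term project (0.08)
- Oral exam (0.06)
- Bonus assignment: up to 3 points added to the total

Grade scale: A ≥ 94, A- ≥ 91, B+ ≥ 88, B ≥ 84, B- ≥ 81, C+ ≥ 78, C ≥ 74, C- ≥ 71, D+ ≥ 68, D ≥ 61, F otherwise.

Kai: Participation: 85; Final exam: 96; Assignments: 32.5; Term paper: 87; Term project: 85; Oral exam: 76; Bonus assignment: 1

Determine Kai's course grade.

B

Weighted total:
  Participation 85 × 0.08 = 6.8
  Final exam 96 × 0.28 = 26.88
  Assignments 32.5 × 0.07 = 2.275
  Term paper 87 × 0.43 = 37.41
  Term project 85 × 0.08 = 6.8
  Oral exam 76 × 0.06 = 4.56
Sum = 84.725
Bonus assignment: 84.725 + 1 = 85.725
85.725 is ≥ 84 and < 88 → B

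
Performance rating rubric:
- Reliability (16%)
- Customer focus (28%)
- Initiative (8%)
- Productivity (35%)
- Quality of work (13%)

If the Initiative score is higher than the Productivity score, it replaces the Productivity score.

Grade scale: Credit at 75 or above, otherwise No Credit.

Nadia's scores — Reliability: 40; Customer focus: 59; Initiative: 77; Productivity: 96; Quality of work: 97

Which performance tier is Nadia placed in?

Initiative (77) ≤ Productivity (96), so Productivity stays at 96.
Weighted total:
  Reliability 40 × 0.16 = 6.4
  Customer focus 59 × 0.28 = 16.52
  Initiative 77 × 0.08 = 6.16
  Productivity 96 × 0.35 = 33.6
  Quality of work 97 × 0.13 = 12.61
Sum = 75.29
75.29 ≥ 75 → Credit

Credit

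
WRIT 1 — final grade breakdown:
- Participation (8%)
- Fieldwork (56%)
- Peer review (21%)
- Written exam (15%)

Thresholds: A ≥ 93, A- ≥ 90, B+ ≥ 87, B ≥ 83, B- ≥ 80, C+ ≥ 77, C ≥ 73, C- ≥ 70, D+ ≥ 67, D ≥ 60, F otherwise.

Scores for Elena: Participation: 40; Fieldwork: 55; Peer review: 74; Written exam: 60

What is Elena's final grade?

Weighted total:
  Participation 40 × 0.08 = 3.2
  Fieldwork 55 × 0.56 = 30.8
  Peer review 74 × 0.21 = 15.54
  Written exam 60 × 0.15 = 9
Sum = 58.54
58.54 < 60 → F

F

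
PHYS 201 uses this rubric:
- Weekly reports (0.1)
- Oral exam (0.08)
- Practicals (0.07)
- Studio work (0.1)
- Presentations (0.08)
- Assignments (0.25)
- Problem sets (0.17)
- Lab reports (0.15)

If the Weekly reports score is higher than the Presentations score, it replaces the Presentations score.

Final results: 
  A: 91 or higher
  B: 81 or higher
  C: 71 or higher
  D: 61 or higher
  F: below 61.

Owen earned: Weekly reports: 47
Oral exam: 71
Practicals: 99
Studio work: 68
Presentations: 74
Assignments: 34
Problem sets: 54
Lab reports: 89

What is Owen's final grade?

D

Weekly reports (47) ≤ Presentations (74), so Presentations stays at 74.
Weighted total:
  Weekly reports 47 × 0.1 = 4.7
  Oral exam 71 × 0.08 = 5.68
  Practicals 99 × 0.07 = 6.93
  Studio work 68 × 0.1 = 6.8
  Presentations 74 × 0.08 = 5.92
  Assignments 34 × 0.25 = 8.5
  Problem sets 54 × 0.17 = 9.18
  Lab reports 89 × 0.15 = 13.35
Sum = 61.06
61.06 is ≥ 61 and < 71 → D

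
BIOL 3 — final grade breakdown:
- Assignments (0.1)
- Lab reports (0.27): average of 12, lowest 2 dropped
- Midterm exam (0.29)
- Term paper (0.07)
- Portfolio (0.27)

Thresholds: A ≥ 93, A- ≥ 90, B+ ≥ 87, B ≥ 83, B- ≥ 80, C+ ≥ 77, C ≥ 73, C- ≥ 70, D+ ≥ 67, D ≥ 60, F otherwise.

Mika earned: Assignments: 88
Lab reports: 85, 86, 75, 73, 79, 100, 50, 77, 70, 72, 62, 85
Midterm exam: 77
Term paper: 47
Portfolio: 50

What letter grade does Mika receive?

Lab reports: drop 50, 62 → average of remaining 10 = 802/10 = 80.2
Weighted total:
  Assignments 88 × 0.1 = 8.8
  Lab reports 80.2 × 0.27 = 21.654
  Midterm exam 77 × 0.29 = 22.33
  Term paper 47 × 0.07 = 3.29
  Portfolio 50 × 0.27 = 13.5
Sum = 69.574
69.574 is ≥ 67 and < 70 → D+

D+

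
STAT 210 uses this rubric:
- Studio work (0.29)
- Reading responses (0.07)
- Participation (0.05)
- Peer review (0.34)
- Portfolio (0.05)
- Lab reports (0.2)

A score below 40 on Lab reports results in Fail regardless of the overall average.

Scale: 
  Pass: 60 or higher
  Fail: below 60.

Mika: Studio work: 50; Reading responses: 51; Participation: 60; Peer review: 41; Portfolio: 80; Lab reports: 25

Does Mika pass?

Lab reports score 25 < 40: minimum not met.
Weighted total:
  Studio work 50 × 0.29 = 14.5
  Reading responses 51 × 0.07 = 3.57
  Participation 60 × 0.05 = 3
  Peer review 41 × 0.34 = 13.94
  Portfolio 80 × 0.05 = 4
  Lab reports 25 × 0.2 = 5
Sum = 44.01
Because the Lab reports minimum was not met, the result is Fail.

Fail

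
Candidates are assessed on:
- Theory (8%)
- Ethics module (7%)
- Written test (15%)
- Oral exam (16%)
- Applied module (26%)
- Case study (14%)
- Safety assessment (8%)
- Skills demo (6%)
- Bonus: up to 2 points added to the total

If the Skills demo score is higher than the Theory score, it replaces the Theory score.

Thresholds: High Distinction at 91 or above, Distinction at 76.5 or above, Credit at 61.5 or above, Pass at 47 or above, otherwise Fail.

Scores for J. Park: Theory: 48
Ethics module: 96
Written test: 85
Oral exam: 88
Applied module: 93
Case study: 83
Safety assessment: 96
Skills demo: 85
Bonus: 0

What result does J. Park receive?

Skills demo (85) > Theory (48), so Theory counts as 85.
Weighted total:
  Theory 85 × 0.08 = 6.8
  Ethics module 96 × 0.07 = 6.72
  Written test 85 × 0.15 = 12.75
  Oral exam 88 × 0.16 = 14.08
  Applied module 93 × 0.26 = 24.18
  Case study 83 × 0.14 = 11.62
  Safety assessment 96 × 0.08 = 7.68
  Skills demo 85 × 0.06 = 5.1
Sum = 88.93
Bonus: 88.93 + 0 = 88.93
88.93 is ≥ 76.5 and < 91 → Distinction

Distinction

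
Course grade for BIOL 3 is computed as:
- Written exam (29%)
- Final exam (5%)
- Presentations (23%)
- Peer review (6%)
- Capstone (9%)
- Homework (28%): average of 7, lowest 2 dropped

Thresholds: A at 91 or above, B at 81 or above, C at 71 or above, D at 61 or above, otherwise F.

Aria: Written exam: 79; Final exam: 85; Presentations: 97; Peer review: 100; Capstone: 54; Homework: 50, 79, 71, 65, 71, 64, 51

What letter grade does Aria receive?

C

Homework: drop 50, 51 → average of remaining 5 = 350/5 = 70
Weighted total:
  Written exam 79 × 0.29 = 22.91
  Final exam 85 × 0.05 = 4.25
  Presentations 97 × 0.23 = 22.31
  Peer review 100 × 0.06 = 6
  Capstone 54 × 0.09 = 4.86
  Homework 70 × 0.28 = 19.6
Sum = 79.93
79.93 is ≥ 71 and < 81 → C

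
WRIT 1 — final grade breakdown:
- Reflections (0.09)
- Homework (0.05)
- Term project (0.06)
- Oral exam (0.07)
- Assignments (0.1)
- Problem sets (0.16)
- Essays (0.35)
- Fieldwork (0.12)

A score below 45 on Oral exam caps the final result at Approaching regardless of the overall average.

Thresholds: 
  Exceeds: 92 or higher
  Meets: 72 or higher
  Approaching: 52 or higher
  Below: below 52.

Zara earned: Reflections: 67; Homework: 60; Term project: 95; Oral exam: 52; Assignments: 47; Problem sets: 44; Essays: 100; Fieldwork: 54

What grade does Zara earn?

Oral exam score 52 ≥ 45: minimum met.
Weighted total:
  Reflections 67 × 0.09 = 6.03
  Homework 60 × 0.05 = 3
  Term project 95 × 0.06 = 5.7
  Oral exam 52 × 0.07 = 3.64
  Assignments 47 × 0.1 = 4.7
  Problem sets 44 × 0.16 = 7.04
  Essays 100 × 0.35 = 35
  Fieldwork 54 × 0.12 = 6.48
Sum = 71.59
71.59 is ≥ 52 and < 72 → Approaching

Approaching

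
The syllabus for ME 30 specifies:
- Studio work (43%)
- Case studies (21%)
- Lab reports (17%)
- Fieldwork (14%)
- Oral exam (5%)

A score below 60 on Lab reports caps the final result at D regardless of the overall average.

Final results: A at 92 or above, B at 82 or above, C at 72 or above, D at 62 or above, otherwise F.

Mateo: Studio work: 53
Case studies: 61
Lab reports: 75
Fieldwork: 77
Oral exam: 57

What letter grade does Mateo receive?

F

Lab reports score 75 ≥ 60: minimum met.
Weighted total:
  Studio work 53 × 0.43 = 22.79
  Case studies 61 × 0.21 = 12.81
  Lab reports 75 × 0.17 = 12.75
  Fieldwork 77 × 0.14 = 10.78
  Oral exam 57 × 0.05 = 2.85
Sum = 61.98
61.98 < 62 → F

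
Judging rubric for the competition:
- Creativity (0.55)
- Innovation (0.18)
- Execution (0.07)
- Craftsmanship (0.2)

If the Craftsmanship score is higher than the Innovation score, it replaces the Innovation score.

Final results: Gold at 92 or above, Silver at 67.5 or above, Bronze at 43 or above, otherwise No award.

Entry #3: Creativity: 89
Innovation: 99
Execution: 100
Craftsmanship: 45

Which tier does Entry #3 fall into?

Craftsmanship (45) ≤ Innovation (99), so Innovation stays at 99.
Weighted total:
  Creativity 89 × 0.55 = 48.95
  Innovation 99 × 0.18 = 17.82
  Execution 100 × 0.07 = 7
  Craftsmanship 45 × 0.2 = 9
Sum = 82.77
82.77 is ≥ 67.5 and < 92 → Silver

Silver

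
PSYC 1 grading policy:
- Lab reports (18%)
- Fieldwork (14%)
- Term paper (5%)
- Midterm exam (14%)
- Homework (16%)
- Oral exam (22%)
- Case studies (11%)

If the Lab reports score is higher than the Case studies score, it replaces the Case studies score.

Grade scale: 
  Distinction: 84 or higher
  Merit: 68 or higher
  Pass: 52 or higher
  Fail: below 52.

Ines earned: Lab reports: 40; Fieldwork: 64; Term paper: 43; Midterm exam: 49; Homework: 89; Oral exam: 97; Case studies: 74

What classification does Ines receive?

Lab reports (40) ≤ Case studies (74), so Case studies stays at 74.
Weighted total:
  Lab reports 40 × 0.18 = 7.2
  Fieldwork 64 × 0.14 = 8.96
  Term paper 43 × 0.05 = 2.15
  Midterm exam 49 × 0.14 = 6.86
  Homework 89 × 0.16 = 14.24
  Oral exam 97 × 0.22 = 21.34
  Case studies 74 × 0.11 = 8.14
Sum = 68.89
68.89 is ≥ 68 and < 84 → Merit

Merit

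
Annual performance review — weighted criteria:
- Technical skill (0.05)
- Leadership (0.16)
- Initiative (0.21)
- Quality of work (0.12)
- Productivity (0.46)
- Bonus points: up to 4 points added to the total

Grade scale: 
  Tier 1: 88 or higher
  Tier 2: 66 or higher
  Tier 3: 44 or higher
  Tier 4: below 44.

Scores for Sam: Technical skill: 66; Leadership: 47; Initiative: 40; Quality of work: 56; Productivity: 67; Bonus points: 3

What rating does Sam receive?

Tier 3

Weighted total:
  Technical skill 66 × 0.05 = 3.3
  Leadership 47 × 0.16 = 7.52
  Initiative 40 × 0.21 = 8.4
  Quality of work 56 × 0.12 = 6.72
  Productivity 67 × 0.46 = 30.82
Sum = 56.76
Bonus points: 56.76 + 3 = 59.76
59.76 is ≥ 44 and < 66 → Tier 3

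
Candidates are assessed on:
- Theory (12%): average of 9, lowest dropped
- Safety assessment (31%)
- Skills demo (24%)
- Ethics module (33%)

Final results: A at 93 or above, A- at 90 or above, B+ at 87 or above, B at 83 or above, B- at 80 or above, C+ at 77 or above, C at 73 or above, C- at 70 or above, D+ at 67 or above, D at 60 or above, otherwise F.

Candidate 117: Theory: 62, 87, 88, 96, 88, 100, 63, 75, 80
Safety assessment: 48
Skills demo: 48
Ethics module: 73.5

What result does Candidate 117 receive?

D

Theory: drop 62 → average of remaining 8 = 677/8 = 84.625
Weighted total:
  Theory 84.625 × 0.12 = 10.155
  Safety assessment 48 × 0.31 = 14.88
  Skills demo 48 × 0.24 = 11.52
  Ethics module 73.5 × 0.33 = 24.255
Sum = 60.81
60.81 is ≥ 60 and < 67 → D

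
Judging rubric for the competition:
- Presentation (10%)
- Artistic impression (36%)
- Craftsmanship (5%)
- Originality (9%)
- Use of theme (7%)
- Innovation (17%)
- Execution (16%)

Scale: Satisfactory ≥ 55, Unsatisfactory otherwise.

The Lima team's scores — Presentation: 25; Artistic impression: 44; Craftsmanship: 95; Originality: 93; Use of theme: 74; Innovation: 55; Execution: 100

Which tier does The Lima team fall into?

Satisfactory

Weighted total:
  Presentation 25 × 0.1 = 2.5
  Artistic impression 44 × 0.36 = 15.84
  Craftsmanship 95 × 0.05 = 4.75
  Originality 93 × 0.09 = 8.37
  Use of theme 74 × 0.07 = 5.18
  Innovation 55 × 0.17 = 9.35
  Execution 100 × 0.16 = 16
Sum = 61.99
61.99 ≥ 55 → Satisfactory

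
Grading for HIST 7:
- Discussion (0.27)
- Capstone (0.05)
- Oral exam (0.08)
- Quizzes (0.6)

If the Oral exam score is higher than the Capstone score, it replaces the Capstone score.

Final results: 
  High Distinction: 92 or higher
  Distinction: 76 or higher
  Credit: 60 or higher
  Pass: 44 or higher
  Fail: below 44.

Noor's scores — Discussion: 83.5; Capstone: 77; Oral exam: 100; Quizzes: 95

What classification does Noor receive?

High Distinction

Oral exam (100) > Capstone (77), so Capstone counts as 100.
Weighted total:
  Discussion 83.5 × 0.27 = 22.545
  Capstone 100 × 0.05 = 5
  Oral exam 100 × 0.08 = 8
  Quizzes 95 × 0.6 = 57
Sum = 92.545
92.545 ≥ 92 → High Distinction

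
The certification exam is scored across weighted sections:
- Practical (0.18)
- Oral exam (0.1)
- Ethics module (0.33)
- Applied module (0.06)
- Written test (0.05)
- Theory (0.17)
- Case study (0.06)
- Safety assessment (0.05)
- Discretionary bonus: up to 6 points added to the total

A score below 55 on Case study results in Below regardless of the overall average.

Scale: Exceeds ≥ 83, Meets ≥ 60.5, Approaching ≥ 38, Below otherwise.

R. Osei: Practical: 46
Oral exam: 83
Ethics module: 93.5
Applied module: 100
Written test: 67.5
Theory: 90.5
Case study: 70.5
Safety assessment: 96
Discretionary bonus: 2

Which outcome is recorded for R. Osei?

Exceeds

Case study score 70.5 ≥ 55: minimum met.
Weighted total:
  Practical 46 × 0.18 = 8.28
  Oral exam 83 × 0.1 = 8.3
  Ethics module 93.5 × 0.33 = 30.855
  Applied module 100 × 0.06 = 6
  Written test 67.5 × 0.05 = 3.375
  Theory 90.5 × 0.17 = 15.385
  Case study 70.5 × 0.06 = 4.23
  Safety assessment 96 × 0.05 = 4.8
Sum = 81.225
Discretionary bonus: 81.225 + 2 = 83.225
83.225 ≥ 83 → Exceeds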